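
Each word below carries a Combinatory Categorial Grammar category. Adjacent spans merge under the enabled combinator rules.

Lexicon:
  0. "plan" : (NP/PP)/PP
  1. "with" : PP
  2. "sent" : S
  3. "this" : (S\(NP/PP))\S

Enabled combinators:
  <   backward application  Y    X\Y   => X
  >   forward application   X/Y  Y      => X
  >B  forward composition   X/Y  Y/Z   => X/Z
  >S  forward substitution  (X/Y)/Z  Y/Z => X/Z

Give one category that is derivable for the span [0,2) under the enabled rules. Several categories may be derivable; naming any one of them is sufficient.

[0,4] S   <
  [0,2] NP/PP   >
    [0,1] "plan" : (NP/PP)/PP
    [1,2] "with" : PP
  [2,4] S\(NP/PP)   <
    [2,3] "sent" : S
    [3,4] "this" : (S\(NP/PP))\S

NP/PP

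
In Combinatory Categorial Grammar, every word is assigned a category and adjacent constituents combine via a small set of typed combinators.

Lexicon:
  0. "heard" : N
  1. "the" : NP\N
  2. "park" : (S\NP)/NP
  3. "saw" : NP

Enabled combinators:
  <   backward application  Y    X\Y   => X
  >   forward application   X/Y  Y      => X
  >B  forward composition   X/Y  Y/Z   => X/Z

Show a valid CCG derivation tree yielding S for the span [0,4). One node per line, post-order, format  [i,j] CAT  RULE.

[0,1] N  lex  "heard"
[1,2] NP\N  lex  "the"
[0,2] NP  <  k=1
[2,3] (S\NP)/NP  lex  "park"
[3,4] NP  lex  "saw"
[2,4] S\NP  >  k=3
[0,4] S  <  k=2

[0,4] S   <
  [0,2] NP   <
    [0,1] "heard" : N
    [1,2] "the" : NP\N
  [2,4] S\NP   >
    [2,3] "park" : (S\NP)/NP
    [3,4] "saw" : NP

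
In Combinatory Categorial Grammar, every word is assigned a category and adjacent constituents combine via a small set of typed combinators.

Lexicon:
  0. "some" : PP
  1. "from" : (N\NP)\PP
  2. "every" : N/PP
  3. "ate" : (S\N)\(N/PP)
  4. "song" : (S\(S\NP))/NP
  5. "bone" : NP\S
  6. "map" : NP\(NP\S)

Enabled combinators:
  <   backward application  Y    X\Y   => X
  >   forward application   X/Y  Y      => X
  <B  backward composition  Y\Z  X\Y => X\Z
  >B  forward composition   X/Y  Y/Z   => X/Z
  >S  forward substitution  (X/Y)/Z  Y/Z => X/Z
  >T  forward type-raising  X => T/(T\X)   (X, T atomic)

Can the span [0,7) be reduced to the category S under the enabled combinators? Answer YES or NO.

[0,7] S   <
  [0,4] S\NP   <B
    [0,2] N\NP   <
      [0,1] "some" : PP
      [1,2] "from" : (N\NP)\PP
    [2,4] S\N   <
      [2,3] "every" : N/PP
      [3,4] "ate" : (S\N)\(N/PP)
  [4,7] S\(S\NP)   >
    [4,5] "song" : (S\(S\NP))/NP
    [5,7] NP   <
      [5,6] "bone" : NP\S
      [6,7] "map" : NP\(NP\S)

YES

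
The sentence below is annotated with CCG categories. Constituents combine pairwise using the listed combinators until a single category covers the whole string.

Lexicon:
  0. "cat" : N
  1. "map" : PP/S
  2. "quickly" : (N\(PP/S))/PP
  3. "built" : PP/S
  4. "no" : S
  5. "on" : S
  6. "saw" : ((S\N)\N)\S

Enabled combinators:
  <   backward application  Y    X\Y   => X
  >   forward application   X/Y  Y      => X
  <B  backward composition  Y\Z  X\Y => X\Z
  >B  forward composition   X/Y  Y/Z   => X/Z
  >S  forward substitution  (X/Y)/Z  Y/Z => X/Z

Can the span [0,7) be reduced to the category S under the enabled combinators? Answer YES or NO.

YES

[0,7] S   <
  [0,1] "cat" : N
  [1,7] S\N   <
    [1,5] N   <
      [1,2] "map" : PP/S
      [2,5] N\(PP/S)   >
        [2,3] "quickly" : (N\(PP/S))/PP
        [3,5] PP   >
          [3,4] "built" : PP/S
          [4,5] "no" : S
    [5,7] (S\N)\N   <
      [5,6] "on" : S
      [6,7] "saw" : ((S\N)\N)\S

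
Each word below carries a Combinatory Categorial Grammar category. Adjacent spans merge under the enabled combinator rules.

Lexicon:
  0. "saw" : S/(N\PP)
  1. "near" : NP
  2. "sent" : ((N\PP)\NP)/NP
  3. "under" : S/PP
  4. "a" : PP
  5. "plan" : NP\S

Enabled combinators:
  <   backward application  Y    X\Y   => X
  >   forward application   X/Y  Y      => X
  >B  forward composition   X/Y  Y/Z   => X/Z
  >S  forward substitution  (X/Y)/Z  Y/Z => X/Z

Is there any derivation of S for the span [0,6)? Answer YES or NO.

[0,6] S   >
  [0,1] "saw" : S/(N\PP)
  [1,6] N\PP   <
    [1,2] "near" : NP
    [2,6] (N\PP)\NP   >
      [2,3] "sent" : ((N\PP)\NP)/NP
      [3,6] NP   <
        [3,5] S   >
          [3,4] "under" : S/PP
          [4,5] "a" : PP
        [5,6] "plan" : NP\S

YES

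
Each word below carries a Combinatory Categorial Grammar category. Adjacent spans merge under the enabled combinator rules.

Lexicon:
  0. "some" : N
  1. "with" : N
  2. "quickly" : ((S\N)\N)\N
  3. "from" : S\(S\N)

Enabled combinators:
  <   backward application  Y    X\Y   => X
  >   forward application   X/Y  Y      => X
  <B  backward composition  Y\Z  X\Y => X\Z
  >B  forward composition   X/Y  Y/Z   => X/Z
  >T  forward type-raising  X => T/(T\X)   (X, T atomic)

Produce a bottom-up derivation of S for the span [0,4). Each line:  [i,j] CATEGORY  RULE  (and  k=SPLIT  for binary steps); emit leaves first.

[0,4] S   <
  [0,3] S\N   <
    [0,1] "some" : N
    [1,3] (S\N)\N   <
      [1,2] "with" : N
      [2,3] "quickly" : ((S\N)\N)\N
  [3,4] "from" : S\(S\N)

[0,1] N  lex  "some"
[1,2] N  lex  "with"
[2,3] ((S\N)\N)\N  lex  "quickly"
[1,3] (S\N)\N  <  k=2
[0,3] S\N  <  k=1
[3,4] S\(S\N)  lex  "from"
[0,4] S  <  k=3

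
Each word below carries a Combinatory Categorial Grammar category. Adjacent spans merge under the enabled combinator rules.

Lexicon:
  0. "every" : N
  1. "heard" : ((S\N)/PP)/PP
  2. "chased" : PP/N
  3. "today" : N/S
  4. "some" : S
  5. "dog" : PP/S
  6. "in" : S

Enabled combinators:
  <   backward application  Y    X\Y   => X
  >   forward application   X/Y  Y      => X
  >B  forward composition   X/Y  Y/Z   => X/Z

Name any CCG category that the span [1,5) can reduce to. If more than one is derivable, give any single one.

(S\N)/PP

[0,7] S   <
  [0,1] "every" : N
  [1,7] S\N   >
    [1,5] (S\N)/PP   >
      [1,2] "heard" : ((S\N)/PP)/PP
      [2,5] PP   >
        [2,3] "chased" : PP/N
        [3,5] N   >
          [3,4] "today" : N/S
          [4,5] "some" : S
    [5,7] PP   >
      [5,6] "dog" : PP/S
      [6,7] "in" : S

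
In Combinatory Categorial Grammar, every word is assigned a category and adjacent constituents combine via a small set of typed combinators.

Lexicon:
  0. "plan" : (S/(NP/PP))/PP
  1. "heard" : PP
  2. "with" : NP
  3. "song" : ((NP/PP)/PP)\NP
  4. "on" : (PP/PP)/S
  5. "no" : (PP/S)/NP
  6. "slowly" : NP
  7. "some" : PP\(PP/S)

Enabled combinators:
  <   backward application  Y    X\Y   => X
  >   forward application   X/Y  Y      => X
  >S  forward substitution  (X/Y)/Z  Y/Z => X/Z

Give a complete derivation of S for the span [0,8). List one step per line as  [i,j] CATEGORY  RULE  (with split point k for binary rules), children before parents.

[0,8] S   >
  [0,2] S/(NP/PP)   >
    [0,1] "plan" : (S/(NP/PP))/PP
    [1,2] "heard" : PP
  [2,8] NP/PP   >
    [2,4] (NP/PP)/PP   <
      [2,3] "with" : NP
      [3,4] "song" : ((NP/PP)/PP)\NP
    [4,8] PP   <
      [4,7] PP/S   >S
        [4,5] "on" : (PP/PP)/S
        [5,7] PP/S   >
          [5,6] "no" : (PP/S)/NP
          [6,7] "slowly" : NP
      [7,8] "some" : PP\(PP/S)

[0,1] (S/(NP/PP))/PP  lex  "plan"
[1,2] PP  lex  "heard"
[0,2] S/(NP/PP)  >  k=1
[2,3] NP  lex  "with"
[3,4] ((NP/PP)/PP)\NP  lex  "song"
[2,4] (NP/PP)/PP  <  k=3
[4,5] (PP/PP)/S  lex  "on"
[5,6] (PP/S)/NP  lex  "no"
[6,7] NP  lex  "slowly"
[5,7] PP/S  >  k=6
[4,7] PP/S  >S  k=5
[7,8] PP\(PP/S)  lex  "some"
[4,8] PP  <  k=7
[2,8] NP/PP  >  k=4
[0,8] S  >  k=2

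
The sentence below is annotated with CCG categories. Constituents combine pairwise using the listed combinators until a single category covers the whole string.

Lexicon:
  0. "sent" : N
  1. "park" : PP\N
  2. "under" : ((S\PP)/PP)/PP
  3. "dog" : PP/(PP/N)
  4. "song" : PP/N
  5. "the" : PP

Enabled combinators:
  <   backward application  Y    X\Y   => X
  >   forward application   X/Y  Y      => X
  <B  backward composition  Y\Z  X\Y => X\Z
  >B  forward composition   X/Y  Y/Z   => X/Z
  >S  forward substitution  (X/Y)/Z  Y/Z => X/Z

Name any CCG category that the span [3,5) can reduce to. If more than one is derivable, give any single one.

[0,6] S   <
  [0,2] PP   <
    [0,1] "sent" : N
    [1,2] "park" : PP\N
  [2,6] S\PP   >
    [2,5] (S\PP)/PP   >
      [2,3] "under" : ((S\PP)/PP)/PP
      [3,5] PP   >
        [3,4] "dog" : PP/(PP/N)
        [4,5] "song" : PP/N
    [5,6] "the" : PP

PP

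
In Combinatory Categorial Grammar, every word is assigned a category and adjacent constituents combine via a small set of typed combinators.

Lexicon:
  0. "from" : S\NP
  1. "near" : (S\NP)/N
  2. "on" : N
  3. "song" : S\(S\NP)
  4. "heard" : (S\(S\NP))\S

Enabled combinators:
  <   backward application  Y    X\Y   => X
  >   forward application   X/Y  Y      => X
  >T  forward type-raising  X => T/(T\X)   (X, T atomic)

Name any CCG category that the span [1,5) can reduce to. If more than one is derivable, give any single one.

[0,5] S   <
  [0,1] "from" : S\NP
  [1,5] S\(S\NP)   <
    [1,4] S   <
      [1,3] S\NP   >
        [1,2] "near" : (S\NP)/N
        [2,3] "on" : N
      [3,4] "song" : S\(S\NP)
    [4,5] "heard" : (S\(S\NP))\S

S\(S\NP)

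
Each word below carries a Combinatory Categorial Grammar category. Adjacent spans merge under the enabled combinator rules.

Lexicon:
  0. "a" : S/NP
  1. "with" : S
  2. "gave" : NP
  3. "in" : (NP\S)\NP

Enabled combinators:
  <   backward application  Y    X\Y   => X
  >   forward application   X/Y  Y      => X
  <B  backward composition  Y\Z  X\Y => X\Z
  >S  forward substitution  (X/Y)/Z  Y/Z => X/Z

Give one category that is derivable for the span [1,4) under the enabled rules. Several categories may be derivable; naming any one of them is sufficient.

[0,4] S   >
  [0,1] "a" : S/NP
  [1,4] NP   <
    [1,2] "with" : S
    [2,4] NP\S   <
      [2,3] "gave" : NP
      [3,4] "in" : (NP\S)\NP

NP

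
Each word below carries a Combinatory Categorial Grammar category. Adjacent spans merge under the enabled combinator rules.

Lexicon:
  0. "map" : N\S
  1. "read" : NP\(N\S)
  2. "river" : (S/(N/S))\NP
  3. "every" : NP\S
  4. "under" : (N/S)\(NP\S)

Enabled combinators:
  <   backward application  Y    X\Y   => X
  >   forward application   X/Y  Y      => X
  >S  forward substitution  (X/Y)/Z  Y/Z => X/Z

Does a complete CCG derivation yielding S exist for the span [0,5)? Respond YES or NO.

YES

[0,5] S   >
  [0,3] S/(N/S)   <
    [0,2] NP   <
      [0,1] "map" : N\S
      [1,2] "read" : NP\(N\S)
    [2,3] "river" : (S/(N/S))\NP
  [3,5] N/S   <
    [3,4] "every" : NP\S
    [4,5] "under" : (N/S)\(NP\S)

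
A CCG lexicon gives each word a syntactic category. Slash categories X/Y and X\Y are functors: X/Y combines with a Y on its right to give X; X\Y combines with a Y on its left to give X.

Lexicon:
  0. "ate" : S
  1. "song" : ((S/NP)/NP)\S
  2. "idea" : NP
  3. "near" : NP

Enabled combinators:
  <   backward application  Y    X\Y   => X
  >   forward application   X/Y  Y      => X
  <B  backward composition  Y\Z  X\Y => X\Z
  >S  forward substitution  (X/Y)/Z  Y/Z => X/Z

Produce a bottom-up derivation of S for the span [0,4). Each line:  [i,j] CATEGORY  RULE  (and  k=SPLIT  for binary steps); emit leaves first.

[0,4] S   >
  [0,3] S/NP   >
    [0,2] (S/NP)/NP   <
      [0,1] "ate" : S
      [1,2] "song" : ((S/NP)/NP)\S
    [2,3] "idea" : NP
  [3,4] "near" : NP

[0,1] S  lex  "ate"
[1,2] ((S/NP)/NP)\S  lex  "song"
[0,2] (S/NP)/NP  <  k=1
[2,3] NP  lex  "idea"
[0,3] S/NP  >  k=2
[3,4] NP  lex  "near"
[0,4] S  >  k=3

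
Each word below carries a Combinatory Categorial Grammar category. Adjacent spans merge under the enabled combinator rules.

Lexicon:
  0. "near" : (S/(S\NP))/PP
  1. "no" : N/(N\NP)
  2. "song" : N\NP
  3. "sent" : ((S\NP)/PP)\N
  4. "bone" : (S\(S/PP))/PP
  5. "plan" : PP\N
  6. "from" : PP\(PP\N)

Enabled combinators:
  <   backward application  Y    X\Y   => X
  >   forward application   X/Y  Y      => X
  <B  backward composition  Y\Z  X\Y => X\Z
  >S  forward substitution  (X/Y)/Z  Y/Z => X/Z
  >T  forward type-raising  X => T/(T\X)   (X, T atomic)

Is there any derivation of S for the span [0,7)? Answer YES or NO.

YES

[0,7] S   <
  [0,4] S/PP   >S
    [0,1] "near" : (S/(S\NP))/PP
    [1,4] (S\NP)/PP   <
      [1,3] N   >
        [1,2] "no" : N/(N\NP)
        [2,3] "song" : N\NP
      [3,4] "sent" : ((S\NP)/PP)\N
  [4,7] S\(S/PP)   >
    [4,5] "bone" : (S\(S/PP))/PP
    [5,7] PP   <
      [5,6] "plan" : PP\N
      [6,7] "from" : PP\(PP\N)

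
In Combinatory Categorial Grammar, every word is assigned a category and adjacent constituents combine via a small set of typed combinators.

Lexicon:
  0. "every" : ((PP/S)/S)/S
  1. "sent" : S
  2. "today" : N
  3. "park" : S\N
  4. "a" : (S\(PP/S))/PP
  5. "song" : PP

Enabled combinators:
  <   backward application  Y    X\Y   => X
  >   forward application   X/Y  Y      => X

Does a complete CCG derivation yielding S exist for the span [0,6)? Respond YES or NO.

[0,6] S   <
  [0,4] PP/S   >
    [0,2] (PP/S)/S   >
      [0,1] "every" : ((PP/S)/S)/S
      [1,2] "sent" : S
    [2,4] S   <
      [2,3] "today" : N
      [3,4] "park" : S\N
  [4,6] S\(PP/S)   >
    [4,5] "a" : (S\(PP/S))/PP
    [5,6] "song" : PP

YES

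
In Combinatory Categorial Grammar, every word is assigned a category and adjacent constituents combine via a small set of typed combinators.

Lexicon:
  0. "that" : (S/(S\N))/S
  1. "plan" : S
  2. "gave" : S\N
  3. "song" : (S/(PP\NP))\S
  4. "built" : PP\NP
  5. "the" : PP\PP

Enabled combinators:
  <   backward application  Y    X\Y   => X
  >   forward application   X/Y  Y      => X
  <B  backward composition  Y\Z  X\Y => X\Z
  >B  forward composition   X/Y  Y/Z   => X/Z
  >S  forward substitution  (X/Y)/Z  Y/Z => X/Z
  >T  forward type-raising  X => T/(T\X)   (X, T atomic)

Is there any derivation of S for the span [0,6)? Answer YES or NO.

[0,6] S   >
  [0,4] S/(PP\NP)   <
    [0,3] S   >
      [0,2] S/(S\N)   >
        [0,1] "that" : (S/(S\N))/S
        [1,2] "plan" : S
      [2,3] "gave" : S\N
    [3,4] "song" : (S/(PP\NP))\S
  [4,6] PP\NP   <B
    [4,5] "built" : PP\NP
    [5,6] "the" : PP\PP

YES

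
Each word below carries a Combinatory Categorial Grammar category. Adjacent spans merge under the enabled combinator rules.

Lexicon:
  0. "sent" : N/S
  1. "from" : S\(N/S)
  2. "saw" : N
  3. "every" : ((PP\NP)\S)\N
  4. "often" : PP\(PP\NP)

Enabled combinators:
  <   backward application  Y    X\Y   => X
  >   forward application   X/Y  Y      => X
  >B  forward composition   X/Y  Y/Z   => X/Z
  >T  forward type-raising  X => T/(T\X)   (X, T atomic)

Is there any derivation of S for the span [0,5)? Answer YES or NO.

NO

N/S S\(N/S) N ((PP\NP)\S)\N PP\(PP\NP)
CKY chart[0,5] = {N/(N\PP), NP/(NP\PP), PP, PP/(PP\PP), S/(S\PP)}; S ∉ chart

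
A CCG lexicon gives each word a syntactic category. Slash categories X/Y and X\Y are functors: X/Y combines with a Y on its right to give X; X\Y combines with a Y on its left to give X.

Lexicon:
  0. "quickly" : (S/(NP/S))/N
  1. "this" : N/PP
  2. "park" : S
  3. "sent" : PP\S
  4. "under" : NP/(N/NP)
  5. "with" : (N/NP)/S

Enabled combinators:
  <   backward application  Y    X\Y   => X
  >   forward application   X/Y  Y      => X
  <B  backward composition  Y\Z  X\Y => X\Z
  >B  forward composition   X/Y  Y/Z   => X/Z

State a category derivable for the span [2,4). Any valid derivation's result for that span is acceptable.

PP

[0,6] S   >
  [0,4] S/(NP/S)   >
    [0,1] "quickly" : (S/(NP/S))/N
    [1,4] N   >
      [1,2] "this" : N/PP
      [2,4] PP   <
        [2,3] "park" : S
        [3,4] "sent" : PP\S
  [4,6] NP/S   >B
    [4,5] "under" : NP/(N/NP)
    [5,6] "with" : (N/NP)/S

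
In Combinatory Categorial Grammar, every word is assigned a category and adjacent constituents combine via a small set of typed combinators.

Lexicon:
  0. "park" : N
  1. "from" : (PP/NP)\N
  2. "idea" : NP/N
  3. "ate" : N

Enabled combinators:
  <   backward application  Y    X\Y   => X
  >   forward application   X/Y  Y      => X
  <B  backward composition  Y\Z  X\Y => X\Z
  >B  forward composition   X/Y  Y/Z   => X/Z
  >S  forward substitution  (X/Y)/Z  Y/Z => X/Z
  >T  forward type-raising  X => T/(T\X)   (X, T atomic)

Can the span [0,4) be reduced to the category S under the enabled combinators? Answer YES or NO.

N (PP/NP)\N NP/N N
CKY chart[0,4] = {N/(N\PP), NP/(NP\PP), PP, PP/(NP\NP), PP/(N\N), PP/(PP\PP), S/(S\PP)}; S ∉ chart

NO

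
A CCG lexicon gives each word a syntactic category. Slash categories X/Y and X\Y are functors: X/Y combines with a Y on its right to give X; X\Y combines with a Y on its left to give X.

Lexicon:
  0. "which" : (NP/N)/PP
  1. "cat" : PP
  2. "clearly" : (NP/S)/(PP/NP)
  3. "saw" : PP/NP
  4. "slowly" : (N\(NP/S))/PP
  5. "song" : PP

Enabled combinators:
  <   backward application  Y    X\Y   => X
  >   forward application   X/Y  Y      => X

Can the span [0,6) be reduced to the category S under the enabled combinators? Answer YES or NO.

(NP/N)/PP PP (NP/S)/(PP/NP) PP/NP (N\(NP/S))/PP PP
CKY chart[0,6] = {NP}; S ∉ chart

NO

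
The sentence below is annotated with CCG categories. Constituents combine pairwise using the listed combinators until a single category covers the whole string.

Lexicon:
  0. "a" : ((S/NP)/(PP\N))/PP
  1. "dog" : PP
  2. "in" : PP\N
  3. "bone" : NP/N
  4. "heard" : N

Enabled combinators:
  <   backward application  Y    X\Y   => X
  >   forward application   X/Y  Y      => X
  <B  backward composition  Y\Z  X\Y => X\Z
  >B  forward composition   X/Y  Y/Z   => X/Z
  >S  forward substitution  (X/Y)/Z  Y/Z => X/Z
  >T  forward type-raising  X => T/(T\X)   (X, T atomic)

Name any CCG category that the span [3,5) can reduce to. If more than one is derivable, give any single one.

NP

[0,5] S   >
  [0,3] S/NP   >
    [0,2] (S/NP)/(PP\N)   >
      [0,1] "a" : ((S/NP)/(PP\N))/PP
      [1,2] "dog" : PP
    [2,3] "in" : PP\N
  [3,5] NP   >
    [3,4] "bone" : NP/N
    [4,5] "heard" : N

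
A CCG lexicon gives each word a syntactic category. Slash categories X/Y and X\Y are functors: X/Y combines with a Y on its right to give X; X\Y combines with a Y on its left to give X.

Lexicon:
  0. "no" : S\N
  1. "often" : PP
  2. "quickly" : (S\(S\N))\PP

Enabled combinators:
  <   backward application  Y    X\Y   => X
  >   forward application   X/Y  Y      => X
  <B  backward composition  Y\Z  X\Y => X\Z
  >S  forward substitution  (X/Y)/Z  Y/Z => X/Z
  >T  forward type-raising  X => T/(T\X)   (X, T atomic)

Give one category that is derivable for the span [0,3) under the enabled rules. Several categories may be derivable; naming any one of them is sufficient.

S

[0,3] S   <
  [0,1] "no" : S\N
  [1,3] S\(S\N)   <
    [1,2] "often" : PP
    [2,3] "quickly" : (S\(S\N))\PP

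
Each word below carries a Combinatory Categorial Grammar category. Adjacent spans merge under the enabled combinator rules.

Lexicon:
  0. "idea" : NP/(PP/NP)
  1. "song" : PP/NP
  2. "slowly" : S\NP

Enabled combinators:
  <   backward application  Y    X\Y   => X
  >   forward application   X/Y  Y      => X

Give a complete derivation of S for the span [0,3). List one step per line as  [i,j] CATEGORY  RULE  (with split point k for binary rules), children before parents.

[0,3] S   <
  [0,2] NP   >
    [0,1] "idea" : NP/(PP/NP)
    [1,2] "song" : PP/NP
  [2,3] "slowly" : S\NP

[0,1] NP/(PP/NP)  lex  "idea"
[1,2] PP/NP  lex  "song"
[0,2] NP  >  k=1
[2,3] S\NP  lex  "slowly"
[0,3] S  <  k=2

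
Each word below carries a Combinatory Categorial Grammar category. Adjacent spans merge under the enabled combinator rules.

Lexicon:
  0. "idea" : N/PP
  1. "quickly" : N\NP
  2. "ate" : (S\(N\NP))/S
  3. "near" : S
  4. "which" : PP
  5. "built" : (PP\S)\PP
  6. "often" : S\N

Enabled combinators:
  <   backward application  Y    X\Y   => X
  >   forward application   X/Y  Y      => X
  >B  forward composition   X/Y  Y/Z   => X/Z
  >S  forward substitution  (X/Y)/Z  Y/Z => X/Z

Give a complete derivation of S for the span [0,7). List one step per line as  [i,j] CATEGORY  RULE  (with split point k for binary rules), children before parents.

[0,7] S   <
  [0,6] N   >
    [0,1] "idea" : N/PP
    [1,6] PP   <
      [1,4] S   <
        [1,2] "quickly" : N\NP
        [2,4] S\(N\NP)   >
          [2,3] "ate" : (S\(N\NP))/S
          [3,4] "near" : S
      [4,6] PP\S   <
        [4,5] "which" : PP
        [5,6] "built" : (PP\S)\PP
  [6,7] "often" : S\N

[0,1] N/PP  lex  "idea"
[1,2] N\NP  lex  "quickly"
[2,3] (S\(N\NP))/S  lex  "ate"
[3,4] S  lex  "near"
[2,4] S\(N\NP)  >  k=3
[1,4] S  <  k=2
[4,5] PP  lex  "which"
[5,6] (PP\S)\PP  lex  "built"
[4,6] PP\S  <  k=5
[1,6] PP  <  k=4
[0,6] N  >  k=1
[6,7] S\N  lex  "often"
[0,7] S  <  k=6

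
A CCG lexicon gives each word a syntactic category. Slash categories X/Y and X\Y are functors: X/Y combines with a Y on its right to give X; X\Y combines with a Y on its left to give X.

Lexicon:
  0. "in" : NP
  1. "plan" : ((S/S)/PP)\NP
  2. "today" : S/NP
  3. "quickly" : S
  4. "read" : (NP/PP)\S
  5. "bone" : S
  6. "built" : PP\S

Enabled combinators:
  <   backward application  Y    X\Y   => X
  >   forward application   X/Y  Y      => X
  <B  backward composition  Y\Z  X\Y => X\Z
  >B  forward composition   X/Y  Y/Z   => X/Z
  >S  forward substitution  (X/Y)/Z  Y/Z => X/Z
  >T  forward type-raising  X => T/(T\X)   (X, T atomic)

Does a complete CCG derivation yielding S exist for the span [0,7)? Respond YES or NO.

YES

[0,7] S   >
  [0,5] S/PP   >S
    [0,2] (S/S)/PP   <
      [0,1] "in" : NP
      [1,2] "plan" : ((S/S)/PP)\NP
    [2,5] S/PP   >B
      [2,3] "today" : S/NP
      [3,5] NP/PP   <
        [3,4] "quickly" : S
        [4,5] "read" : (NP/PP)\S
  [5,7] PP   <
    [5,6] "bone" : S
    [6,7] "built" : PP\S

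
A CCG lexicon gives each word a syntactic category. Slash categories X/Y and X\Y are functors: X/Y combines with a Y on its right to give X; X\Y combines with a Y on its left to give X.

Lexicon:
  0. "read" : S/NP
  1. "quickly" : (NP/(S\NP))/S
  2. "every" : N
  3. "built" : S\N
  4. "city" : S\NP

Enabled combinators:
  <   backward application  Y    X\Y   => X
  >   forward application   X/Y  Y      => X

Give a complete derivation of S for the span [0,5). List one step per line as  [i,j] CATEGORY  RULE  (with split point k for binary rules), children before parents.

[0,1] S/NP  lex  "read"
[1,2] (NP/(S\NP))/S  lex  "quickly"
[2,3] N  lex  "every"
[3,4] S\N  lex  "built"
[2,4] S  <  k=3
[1,4] NP/(S\NP)  >  k=2
[4,5] S\NP  lex  "city"
[1,5] NP  >  k=4
[0,5] S  >  k=1

[0,5] S   >
  [0,1] "read" : S/NP
  [1,5] NP   >
    [1,4] NP/(S\NP)   >
      [1,2] "quickly" : (NP/(S\NP))/S
      [2,4] S   <
        [2,3] "every" : N
        [3,4] "built" : S\N
    [4,5] "city" : S\NP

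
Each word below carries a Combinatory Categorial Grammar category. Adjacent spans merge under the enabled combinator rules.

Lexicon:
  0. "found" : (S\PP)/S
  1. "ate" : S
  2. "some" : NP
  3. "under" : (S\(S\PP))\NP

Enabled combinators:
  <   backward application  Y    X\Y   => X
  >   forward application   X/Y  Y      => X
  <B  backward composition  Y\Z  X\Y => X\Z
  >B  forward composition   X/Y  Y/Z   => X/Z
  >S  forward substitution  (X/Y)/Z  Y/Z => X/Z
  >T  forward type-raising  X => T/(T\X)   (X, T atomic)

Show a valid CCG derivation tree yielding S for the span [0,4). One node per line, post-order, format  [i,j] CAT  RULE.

[0,1] (S\PP)/S  lex  "found"
[1,2] S  lex  "ate"
[0,2] S\PP  >  k=1
[2,3] NP  lex  "some"
[3,4] (S\(S\PP))\NP  lex  "under"
[2,4] S\(S\PP)  <  k=3
[0,4] S  <  k=2

[0,4] S   <
  [0,2] S\PP   >
    [0,1] "found" : (S\PP)/S
    [1,2] "ate" : S
  [2,4] S\(S\PP)   <
    [2,3] "some" : NP
    [3,4] "under" : (S\(S\PP))\NP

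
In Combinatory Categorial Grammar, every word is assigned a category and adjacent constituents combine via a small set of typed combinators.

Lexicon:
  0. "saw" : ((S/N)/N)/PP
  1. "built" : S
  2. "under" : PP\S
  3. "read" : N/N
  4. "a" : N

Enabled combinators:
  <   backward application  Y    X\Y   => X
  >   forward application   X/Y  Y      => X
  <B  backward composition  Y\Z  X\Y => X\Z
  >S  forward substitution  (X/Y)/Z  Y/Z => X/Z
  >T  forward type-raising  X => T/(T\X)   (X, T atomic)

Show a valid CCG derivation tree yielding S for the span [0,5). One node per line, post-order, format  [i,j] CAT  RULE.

[0,5] S   >
  [0,4] S/N   >S
    [0,3] (S/N)/N   >
      [0,1] "saw" : ((S/N)/N)/PP
      [1,3] PP   <
        [1,2] "built" : S
        [2,3] "under" : PP\S
    [3,4] "read" : N/N
  [4,5] "a" : N

[0,1] ((S/N)/N)/PP  lex  "saw"
[1,2] S  lex  "built"
[2,3] PP\S  lex  "under"
[1,3] PP  <  k=2
[0,3] (S/N)/N  >  k=1
[3,4] N/N  lex  "read"
[0,4] S/N  >S  k=3
[4,5] N  lex  "a"
[0,5] S  >  k=4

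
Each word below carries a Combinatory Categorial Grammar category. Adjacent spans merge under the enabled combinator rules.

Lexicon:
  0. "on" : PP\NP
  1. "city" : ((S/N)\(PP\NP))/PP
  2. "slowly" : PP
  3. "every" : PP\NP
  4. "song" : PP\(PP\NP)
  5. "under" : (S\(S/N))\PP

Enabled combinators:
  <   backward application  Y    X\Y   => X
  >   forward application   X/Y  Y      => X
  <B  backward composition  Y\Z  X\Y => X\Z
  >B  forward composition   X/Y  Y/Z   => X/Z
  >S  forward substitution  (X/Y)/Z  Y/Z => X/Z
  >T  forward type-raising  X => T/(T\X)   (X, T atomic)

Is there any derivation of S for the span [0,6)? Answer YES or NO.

[0,6] S   <
  [0,3] S/N   <
    [0,1] "on" : PP\NP
    [1,3] (S/N)\(PP\NP)   >
      [1,2] "city" : ((S/N)\(PP\NP))/PP
      [2,3] "slowly" : PP
  [3,6] S\(S/N)   <
    [3,5] PP   <
      [3,4] "every" : PP\NP
      [4,5] "song" : PP\(PP\NP)
    [5,6] "under" : (S\(S/N))\PP

YES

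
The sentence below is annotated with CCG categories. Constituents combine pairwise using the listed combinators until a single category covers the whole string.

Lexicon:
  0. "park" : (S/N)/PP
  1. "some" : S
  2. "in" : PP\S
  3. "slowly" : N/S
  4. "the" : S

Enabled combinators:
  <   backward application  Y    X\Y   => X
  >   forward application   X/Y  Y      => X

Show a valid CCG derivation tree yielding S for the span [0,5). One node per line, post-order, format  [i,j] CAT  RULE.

[0,5] S   >
  [0,3] S/N   >
    [0,1] "park" : (S/N)/PP
    [1,3] PP   <
      [1,2] "some" : S
      [2,3] "in" : PP\S
  [3,5] N   >
    [3,4] "slowly" : N/S
    [4,5] "the" : S

[0,1] (S/N)/PP  lex  "park"
[1,2] S  lex  "some"
[2,3] PP\S  lex  "in"
[1,3] PP  <  k=2
[0,3] S/N  >  k=1
[3,4] N/S  lex  "slowly"
[4,5] S  lex  "the"
[3,5] N  >  k=4
[0,5] S  >  k=3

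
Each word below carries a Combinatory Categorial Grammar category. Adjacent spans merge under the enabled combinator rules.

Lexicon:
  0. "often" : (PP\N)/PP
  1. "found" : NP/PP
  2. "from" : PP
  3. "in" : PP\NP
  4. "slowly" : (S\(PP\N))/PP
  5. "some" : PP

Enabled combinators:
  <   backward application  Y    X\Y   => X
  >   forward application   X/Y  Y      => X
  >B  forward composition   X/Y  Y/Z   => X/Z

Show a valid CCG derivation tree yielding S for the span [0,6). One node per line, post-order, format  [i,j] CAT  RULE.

[0,1] (PP\N)/PP  lex  "often"
[1,2] NP/PP  lex  "found"
[2,3] PP  lex  "from"
[1,3] NP  >  k=2
[3,4] PP\NP  lex  "in"
[1,4] PP  <  k=3
[0,4] PP\N  >  k=1
[4,5] (S\(PP\N))/PP  lex  "slowly"
[5,6] PP  lex  "some"
[4,6] S\(PP\N)  >  k=5
[0,6] S  <  k=4

[0,6] S   <
  [0,4] PP\N   >
    [0,1] "often" : (PP\N)/PP
    [1,4] PP   <
      [1,3] NP   >
        [1,2] "found" : NP/PP
        [2,3] "from" : PP
      [3,4] "in" : PP\NP
  [4,6] S\(PP\N)   >
    [4,5] "slowly" : (S\(PP\N))/PP
    [5,6] "some" : PP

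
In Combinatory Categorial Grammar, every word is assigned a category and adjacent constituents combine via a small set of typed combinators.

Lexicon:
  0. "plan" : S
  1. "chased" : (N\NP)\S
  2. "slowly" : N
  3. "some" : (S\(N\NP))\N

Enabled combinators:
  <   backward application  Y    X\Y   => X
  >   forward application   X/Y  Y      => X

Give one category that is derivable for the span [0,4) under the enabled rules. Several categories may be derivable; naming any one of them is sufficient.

S

[0,4] S   <
  [0,2] N\NP   <
    [0,1] "plan" : S
    [1,2] "chased" : (N\NP)\S
  [2,4] S\(N\NP)   <
    [2,3] "slowly" : N
    [3,4] "some" : (S\(N\NP))\N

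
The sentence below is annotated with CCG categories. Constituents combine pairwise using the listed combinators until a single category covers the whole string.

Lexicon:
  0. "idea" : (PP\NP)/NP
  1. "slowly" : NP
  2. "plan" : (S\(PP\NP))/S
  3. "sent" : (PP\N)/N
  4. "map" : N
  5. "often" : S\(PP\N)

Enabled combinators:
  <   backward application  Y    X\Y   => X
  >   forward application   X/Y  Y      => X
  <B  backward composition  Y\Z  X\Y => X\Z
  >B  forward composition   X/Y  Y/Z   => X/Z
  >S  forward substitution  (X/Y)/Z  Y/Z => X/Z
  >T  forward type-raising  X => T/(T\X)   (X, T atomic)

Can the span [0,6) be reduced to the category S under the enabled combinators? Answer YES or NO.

YES

[0,6] S   <
  [0,2] PP\NP   >
    [0,1] "idea" : (PP\NP)/NP
    [1,2] "slowly" : NP
  [2,6] S\(PP\NP)   >
    [2,3] "plan" : (S\(PP\NP))/S
    [3,6] S   <
      [3,5] PP\N   >
        [3,4] "sent" : (PP\N)/N
        [4,5] "map" : N
      [5,6] "often" : S\(PP\N)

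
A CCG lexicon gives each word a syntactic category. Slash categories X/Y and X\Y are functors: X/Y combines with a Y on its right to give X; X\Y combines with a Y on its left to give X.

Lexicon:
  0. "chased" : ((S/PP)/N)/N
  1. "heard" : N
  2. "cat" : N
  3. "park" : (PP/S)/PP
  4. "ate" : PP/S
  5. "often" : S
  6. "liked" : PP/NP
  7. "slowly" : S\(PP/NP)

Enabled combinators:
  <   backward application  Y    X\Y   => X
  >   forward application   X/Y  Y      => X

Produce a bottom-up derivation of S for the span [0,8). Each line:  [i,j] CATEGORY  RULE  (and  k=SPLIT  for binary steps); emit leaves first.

[0,8] S   >
  [0,3] S/PP   >
    [0,2] (S/PP)/N   >
      [0,1] "chased" : ((S/PP)/N)/N
      [1,2] "heard" : N
    [2,3] "cat" : N
  [3,8] PP   >
    [3,6] PP/S   >
      [3,4] "park" : (PP/S)/PP
      [4,6] PP   >
        [4,5] "ate" : PP/S
        [5,6] "often" : S
    [6,8] S   <
      [6,7] "liked" : PP/NP
      [7,8] "slowly" : S\(PP/NP)

[0,1] ((S/PP)/N)/N  lex  "chased"
[1,2] N  lex  "heard"
[0,2] (S/PP)/N  >  k=1
[2,3] N  lex  "cat"
[0,3] S/PP  >  k=2
[3,4] (PP/S)/PP  lex  "park"
[4,5] PP/S  lex  "ate"
[5,6] S  lex  "often"
[4,6] PP  >  k=5
[3,6] PP/S  >  k=4
[6,7] PP/NP  lex  "liked"
[7,8] S\(PP/NP)  lex  "slowly"
[6,8] S  <  k=7
[3,8] PP  >  k=6
[0,8] S  >  k=3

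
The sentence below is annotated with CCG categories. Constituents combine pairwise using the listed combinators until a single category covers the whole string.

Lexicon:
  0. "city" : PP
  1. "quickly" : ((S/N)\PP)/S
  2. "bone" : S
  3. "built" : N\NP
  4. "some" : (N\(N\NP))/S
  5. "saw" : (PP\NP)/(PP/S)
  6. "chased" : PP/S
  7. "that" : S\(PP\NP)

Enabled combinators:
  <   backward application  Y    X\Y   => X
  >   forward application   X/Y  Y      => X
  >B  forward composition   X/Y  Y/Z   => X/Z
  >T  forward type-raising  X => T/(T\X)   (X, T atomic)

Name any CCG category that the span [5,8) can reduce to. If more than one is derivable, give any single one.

[0,8] S   >
  [0,3] S/N   <
    [0,1] "city" : PP
    [1,3] (S/N)\PP   >
      [1,2] "quickly" : ((S/N)\PP)/S
      [2,3] "bone" : S
  [3,8] N   <
    [3,4] "built" : N\NP
    [4,8] N\(N\NP)   >
      [4,5] "some" : (N\(N\NP))/S
      [5,8] S   <
        [5,7] PP\NP   >
          [5,6] "saw" : (PP\NP)/(PP/S)
          [6,7] "chased" : PP/S
        [7,8] "that" : S\(PP\NP)

S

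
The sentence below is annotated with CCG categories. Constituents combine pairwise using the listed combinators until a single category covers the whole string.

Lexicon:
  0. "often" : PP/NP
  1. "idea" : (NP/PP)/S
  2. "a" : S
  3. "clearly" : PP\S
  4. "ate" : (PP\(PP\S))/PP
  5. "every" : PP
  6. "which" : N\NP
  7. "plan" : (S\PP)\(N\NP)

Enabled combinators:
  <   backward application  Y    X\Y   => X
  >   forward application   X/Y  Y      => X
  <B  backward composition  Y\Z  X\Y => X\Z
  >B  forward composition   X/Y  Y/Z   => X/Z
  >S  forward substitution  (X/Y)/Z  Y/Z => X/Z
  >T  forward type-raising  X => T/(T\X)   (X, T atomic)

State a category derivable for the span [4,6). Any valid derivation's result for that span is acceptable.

[0,8] S   <
  [0,6] PP   >
    [0,1] "often" : PP/NP
    [1,6] NP   >
      [1,3] NP/PP   >
        [1,2] "idea" : (NP/PP)/S
        [2,3] "a" : S
      [3,6] PP   <
        [3,4] "clearly" : PP\S
        [4,6] PP\(PP\S)   >
          [4,5] "ate" : (PP\(PP\S))/PP
          [5,6] "every" : PP
  [6,8] S\PP   <
    [6,7] "which" : N\NP
    [7,8] "plan" : (S\PP)\(N\NP)

PP\(PP\S)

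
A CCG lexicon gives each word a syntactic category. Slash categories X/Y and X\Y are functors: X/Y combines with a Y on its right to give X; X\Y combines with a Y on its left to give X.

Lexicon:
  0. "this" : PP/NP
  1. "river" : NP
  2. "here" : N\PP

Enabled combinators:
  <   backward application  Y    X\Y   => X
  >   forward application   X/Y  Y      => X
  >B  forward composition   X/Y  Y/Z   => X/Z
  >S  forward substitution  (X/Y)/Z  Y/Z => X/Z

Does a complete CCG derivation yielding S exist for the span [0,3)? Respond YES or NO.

PP/NP NP N\PP
CKY chart[0,3] = {N}; S ∉ chart

NO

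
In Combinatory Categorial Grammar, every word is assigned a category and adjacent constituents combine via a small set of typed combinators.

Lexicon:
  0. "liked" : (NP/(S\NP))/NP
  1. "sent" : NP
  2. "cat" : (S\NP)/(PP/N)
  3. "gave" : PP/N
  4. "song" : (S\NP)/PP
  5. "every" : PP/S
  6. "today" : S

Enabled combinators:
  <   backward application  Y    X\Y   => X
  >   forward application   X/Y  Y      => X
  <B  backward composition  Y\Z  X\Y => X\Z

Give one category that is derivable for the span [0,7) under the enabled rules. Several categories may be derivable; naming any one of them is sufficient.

S

[0,7] S   <
  [0,4] NP   >
    [0,2] NP/(S\NP)   >
      [0,1] "liked" : (NP/(S\NP))/NP
      [1,2] "sent" : NP
    [2,4] S\NP   >
      [2,3] "cat" : (S\NP)/(PP/N)
      [3,4] "gave" : PP/N
  [4,7] S\NP   >
    [4,5] "song" : (S\NP)/PP
    [5,7] PP   >
      [5,6] "every" : PP/S
      [6,7] "today" : S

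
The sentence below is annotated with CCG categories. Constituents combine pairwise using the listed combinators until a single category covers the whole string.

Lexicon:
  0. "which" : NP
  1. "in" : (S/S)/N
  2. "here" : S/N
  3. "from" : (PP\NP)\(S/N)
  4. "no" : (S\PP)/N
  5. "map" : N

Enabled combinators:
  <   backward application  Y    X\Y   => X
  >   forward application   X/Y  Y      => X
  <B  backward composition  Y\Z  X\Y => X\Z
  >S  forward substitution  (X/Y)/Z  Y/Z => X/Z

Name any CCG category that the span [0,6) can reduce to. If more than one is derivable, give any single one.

S

[0,6] S   <
  [0,4] PP   <
    [0,1] "which" : NP
    [1,4] PP\NP   <
      [1,3] S/N   >S
        [1,2] "in" : (S/S)/N
        [2,3] "here" : S/N
      [3,4] "from" : (PP\NP)\(S/N)
  [4,6] S\PP   >
    [4,5] "no" : (S\PP)/N
    [5,6] "map" : N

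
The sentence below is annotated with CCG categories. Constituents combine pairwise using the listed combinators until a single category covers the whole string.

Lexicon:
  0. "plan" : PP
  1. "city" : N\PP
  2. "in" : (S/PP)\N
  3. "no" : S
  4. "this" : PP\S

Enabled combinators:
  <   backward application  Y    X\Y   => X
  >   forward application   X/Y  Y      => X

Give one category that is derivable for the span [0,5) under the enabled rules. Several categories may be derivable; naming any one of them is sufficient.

[0,5] S   >
  [0,3] S/PP   <
    [0,2] N   <
      [0,1] "plan" : PP
      [1,2] "city" : N\PP
    [2,3] "in" : (S/PP)\N
  [3,5] PP   <
    [3,4] "no" : S
    [4,5] "this" : PP\S

S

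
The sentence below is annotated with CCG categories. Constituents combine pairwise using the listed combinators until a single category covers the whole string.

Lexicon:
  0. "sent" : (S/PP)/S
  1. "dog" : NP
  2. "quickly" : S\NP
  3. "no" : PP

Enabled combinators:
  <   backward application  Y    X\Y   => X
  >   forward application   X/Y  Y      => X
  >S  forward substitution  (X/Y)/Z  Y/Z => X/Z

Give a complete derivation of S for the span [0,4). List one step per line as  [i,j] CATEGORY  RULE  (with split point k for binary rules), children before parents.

[0,4] S   >
  [0,3] S/PP   >
    [0,1] "sent" : (S/PP)/S
    [1,3] S   <
      [1,2] "dog" : NP
      [2,3] "quickly" : S\NP
  [3,4] "no" : PP

[0,1] (S/PP)/S  lex  "sent"
[1,2] NP  lex  "dog"
[2,3] S\NP  lex  "quickly"
[1,3] S  <  k=2
[0,3] S/PP  >  k=1
[3,4] PP  lex  "no"
[0,4] S  >  k=3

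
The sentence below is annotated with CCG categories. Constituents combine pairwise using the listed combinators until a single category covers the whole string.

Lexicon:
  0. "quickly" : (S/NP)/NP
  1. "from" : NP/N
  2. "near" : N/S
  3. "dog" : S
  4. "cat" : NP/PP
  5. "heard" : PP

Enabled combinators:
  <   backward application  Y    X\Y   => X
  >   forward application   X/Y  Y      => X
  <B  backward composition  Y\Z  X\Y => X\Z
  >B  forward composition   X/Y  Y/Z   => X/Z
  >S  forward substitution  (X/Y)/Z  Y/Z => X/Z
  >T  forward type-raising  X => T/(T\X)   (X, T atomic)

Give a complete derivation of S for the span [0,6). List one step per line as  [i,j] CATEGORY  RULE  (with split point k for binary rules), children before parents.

[0,6] S   >
  [0,4] S/NP   >
    [0,1] "quickly" : (S/NP)/NP
    [1,4] NP   >
      [1,2] "from" : NP/N
      [2,4] N   >
        [2,3] "near" : N/S
        [3,4] "dog" : S
  [4,6] NP   >
    [4,5] "cat" : NP/PP
    [5,6] "heard" : PP

[0,1] (S/NP)/NP  lex  "quickly"
[1,2] NP/N  lex  "from"
[2,3] N/S  lex  "near"
[3,4] S  lex  "dog"
[2,4] N  >  k=3
[1,4] NP  >  k=2
[0,4] S/NP  >  k=1
[4,5] NP/PP  lex  "cat"
[5,6] PP  lex  "heard"
[4,6] NP  >  k=5
[0,6] S  >  k=4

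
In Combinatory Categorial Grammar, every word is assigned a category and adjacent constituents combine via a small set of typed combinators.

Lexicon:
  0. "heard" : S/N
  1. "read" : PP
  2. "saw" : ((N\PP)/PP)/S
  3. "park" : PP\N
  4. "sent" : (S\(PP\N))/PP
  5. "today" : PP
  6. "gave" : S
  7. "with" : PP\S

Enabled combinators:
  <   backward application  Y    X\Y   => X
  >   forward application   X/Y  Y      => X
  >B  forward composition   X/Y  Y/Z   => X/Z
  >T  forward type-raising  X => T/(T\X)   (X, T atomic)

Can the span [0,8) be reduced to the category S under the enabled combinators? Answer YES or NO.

YES

[0,8] S   >
  [0,1] "heard" : S/N
  [1,8] N   <
    [1,2] "read" : PP
    [2,8] N\PP   >
      [2,6] (N\PP)/PP   >
        [2,3] "saw" : ((N\PP)/PP)/S
        [3,6] S   <
          [3,4] "park" : PP\N
          [4,6] S\(PP\N)   >
            [4,5] "sent" : (S\(PP\N))/PP
            [5,6] "today" : PP
      [6,8] PP   >
        [6,7] PP/(PP\S)   >T
          [6,7] "gave" : S
        [7,8] "with" : PP\S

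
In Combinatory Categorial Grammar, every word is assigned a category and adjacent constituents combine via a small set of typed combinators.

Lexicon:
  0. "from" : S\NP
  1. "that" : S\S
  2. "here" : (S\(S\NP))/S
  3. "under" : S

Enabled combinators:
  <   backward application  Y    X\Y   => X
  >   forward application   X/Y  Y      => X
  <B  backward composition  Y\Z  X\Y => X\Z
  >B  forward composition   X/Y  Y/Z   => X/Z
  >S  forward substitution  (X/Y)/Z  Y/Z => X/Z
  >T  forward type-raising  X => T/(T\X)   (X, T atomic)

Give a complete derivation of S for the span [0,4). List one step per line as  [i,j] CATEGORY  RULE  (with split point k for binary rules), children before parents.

[0,4] S   <
  [0,2] S\NP   <B
    [0,1] "from" : S\NP
    [1,2] "that" : S\S
  [2,4] S\(S\NP)   >
    [2,3] "here" : (S\(S\NP))/S
    [3,4] "under" : S

[0,1] S\NP  lex  "from"
[1,2] S\S  lex  "that"
[0,2] S\NP  <B  k=1
[2,3] (S\(S\NP))/S  lex  "here"
[3,4] S  lex  "under"
[2,4] S\(S\NP)  >  k=3
[0,4] S  <  k=2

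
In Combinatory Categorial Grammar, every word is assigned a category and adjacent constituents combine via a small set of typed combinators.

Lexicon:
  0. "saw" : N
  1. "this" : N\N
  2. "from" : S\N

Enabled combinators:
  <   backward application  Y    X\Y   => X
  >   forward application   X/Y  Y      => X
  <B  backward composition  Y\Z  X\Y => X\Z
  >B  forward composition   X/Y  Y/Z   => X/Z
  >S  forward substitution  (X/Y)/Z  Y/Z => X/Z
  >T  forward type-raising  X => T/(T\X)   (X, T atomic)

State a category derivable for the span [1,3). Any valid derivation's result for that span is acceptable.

[0,3] S   <
  [0,1] "saw" : N
  [1,3] S\N   <B
    [1,2] "this" : N\N
    [2,3] "from" : S\N

S\N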